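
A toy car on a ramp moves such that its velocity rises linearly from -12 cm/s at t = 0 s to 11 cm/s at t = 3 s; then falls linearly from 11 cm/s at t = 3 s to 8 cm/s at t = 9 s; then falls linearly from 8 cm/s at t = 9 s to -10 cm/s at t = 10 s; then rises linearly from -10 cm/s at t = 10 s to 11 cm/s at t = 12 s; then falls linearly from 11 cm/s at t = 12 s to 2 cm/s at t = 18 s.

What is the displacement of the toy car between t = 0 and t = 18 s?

94.5 cm

Displacement is the signed area under the v-t curve.
0–3 s: ½(-12 + 11)(3) = -1.5 cm
3–9 s: ½(11 + 8)(6) = 57 cm
9–10 s: ½(8 + -10)(1) = -1 cm
10–12 s: ½(-10 + 11)(2) = 1 cm
12–18 s: ½(11 + 2)(6) = 39 cm
Net displacement = 94.5 cm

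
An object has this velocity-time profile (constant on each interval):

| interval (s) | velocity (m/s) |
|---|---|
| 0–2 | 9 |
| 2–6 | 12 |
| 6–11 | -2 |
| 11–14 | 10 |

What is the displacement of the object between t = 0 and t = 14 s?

86 m

Displacement is the signed area under the v-t curve.
0–2 s: 9 × 2 = 18 m
2–6 s: 12 × 4 = 48 m
6–11 s: -2 × 5 = -10 m
11–14 s: 10 × 3 = 30 m
Net displacement = 86 m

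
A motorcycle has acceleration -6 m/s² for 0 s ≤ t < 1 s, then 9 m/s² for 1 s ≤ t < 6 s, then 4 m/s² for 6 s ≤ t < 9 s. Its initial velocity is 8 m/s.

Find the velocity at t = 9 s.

59 m/s

Δv equals the area under the a-t graph; then v = v₀ + Δv.
0–1 s: -6 × 1 = -6 m/s
1–6 s: 9 × 5 = 45 m/s
6–9 s: 4 × 3 = 12 m/s
Δv = 51 m/s, so v(9) = 8 + (51) = 59 m/s.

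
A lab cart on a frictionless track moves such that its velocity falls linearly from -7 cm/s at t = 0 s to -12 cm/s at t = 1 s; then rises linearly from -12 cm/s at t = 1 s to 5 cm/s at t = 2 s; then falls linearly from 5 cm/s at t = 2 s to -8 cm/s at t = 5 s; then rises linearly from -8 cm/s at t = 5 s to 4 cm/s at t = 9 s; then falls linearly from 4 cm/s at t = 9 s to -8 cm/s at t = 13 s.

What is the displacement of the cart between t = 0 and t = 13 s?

Displacement is the signed area under the v-t curve.
0–1 s: ½(-7 + -12)(1) = -9.5 cm
1–2 s: ½(-12 + 5)(1) = -3.5 cm
2–5 s: ½(5 + -8)(3) = -4.5 cm
5–9 s: ½(-8 + 4)(4) = -8 cm
9–13 s: ½(4 + -8)(4) = -8 cm
Net displacement = -33.5 cm

-33.5 cm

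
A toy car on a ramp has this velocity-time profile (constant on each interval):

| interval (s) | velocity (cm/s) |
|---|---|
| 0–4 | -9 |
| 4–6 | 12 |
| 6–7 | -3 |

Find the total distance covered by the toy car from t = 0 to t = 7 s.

63 cm

Total distance travelled is ∫|v| dt — sum the magnitudes of each area piece.
0–4 s: |-9| × 4 = 36 cm
4–6 s: |12| × 2 = 24 cm
6–7 s: |-3| × 1 = 3 cm
Total distance = 63 cm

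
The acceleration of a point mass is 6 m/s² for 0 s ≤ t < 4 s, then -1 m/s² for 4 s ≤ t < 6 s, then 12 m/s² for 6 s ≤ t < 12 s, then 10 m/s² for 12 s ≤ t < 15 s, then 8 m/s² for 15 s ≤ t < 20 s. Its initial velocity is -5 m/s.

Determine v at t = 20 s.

159 m/s

Δv equals the area under the a-t graph; then v = v₀ + Δv.
0–4 s: 6 × 4 = 24 m/s
4–6 s: -1 × 2 = -2 m/s
6–12 s: 12 × 6 = 72 m/s
12–15 s: 10 × 3 = 30 m/s
15–20 s: 8 × 5 = 40 m/s
Δv = 164 m/s, so v(20) = -5 + (164) = 159 m/s.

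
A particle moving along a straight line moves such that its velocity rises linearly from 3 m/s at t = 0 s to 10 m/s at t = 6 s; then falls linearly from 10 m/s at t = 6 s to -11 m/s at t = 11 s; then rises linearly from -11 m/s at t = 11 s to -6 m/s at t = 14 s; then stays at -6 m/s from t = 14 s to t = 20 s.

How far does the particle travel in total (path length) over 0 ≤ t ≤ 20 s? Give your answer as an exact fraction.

Total distance travelled is ∫|v| dt — sum the magnitudes of each area piece.
0–6 s: |½(3 + 10)(6)| = 39 m
6–11 s: v = 0 at t = 176/21 s; triangle areas 250/21 + 605/42 = 1105/42 m
11–14 s: |½(-11 + -6)(3)| = 25.5 m
14–20 s: |-6| × 6 = 36 m
Total distance = 2663/21 m

2663/21 m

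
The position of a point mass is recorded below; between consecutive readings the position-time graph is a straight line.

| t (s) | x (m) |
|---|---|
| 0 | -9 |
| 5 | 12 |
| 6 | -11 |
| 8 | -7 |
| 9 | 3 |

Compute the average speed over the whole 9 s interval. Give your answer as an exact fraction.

58/9 m/s

Average speed = (total path length)/(elapsed time); on a piecewise-linear x-t graph the path length is Σ|Δx|.
0–5 s: |Δx| = |12 − -9| = 21 m
5–6 s: |Δx| = |-11 − 12| = 23 m
6–8 s: |Δx| = |-7 − -11| = 4 m
8–9 s: |Δx| = |3 − -7| = 10 m
Total path = 58 m; average speed = 58/9 = 58/9 m/s.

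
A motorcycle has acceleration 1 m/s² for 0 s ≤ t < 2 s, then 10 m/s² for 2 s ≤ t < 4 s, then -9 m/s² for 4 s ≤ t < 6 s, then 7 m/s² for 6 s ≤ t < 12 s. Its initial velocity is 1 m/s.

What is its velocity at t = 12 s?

47 m/s

Δv equals the area under the a-t graph; then v = v₀ + Δv.
0–2 s: 1 × 2 = 2 m/s
2–4 s: 10 × 2 = 20 m/s
4–6 s: -9 × 2 = -18 m/s
6–12 s: 7 × 6 = 42 m/s
Δv = 46 m/s, so v(12) = 1 + (46) = 47 m/s.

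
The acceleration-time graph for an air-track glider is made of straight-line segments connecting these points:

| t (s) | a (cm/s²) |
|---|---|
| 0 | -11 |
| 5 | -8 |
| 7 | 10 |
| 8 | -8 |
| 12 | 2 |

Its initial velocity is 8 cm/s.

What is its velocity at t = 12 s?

Δv equals the area under the a-t graph; then v = v₀ + Δv.
0–5 s: ½(-11 + -8)(5) = -47.5 cm/s
5–7 s: ½(-8 + 10)(2) = 2 cm/s
7–8 s: ½(10 + -8)(1) = 1 cm/s
8–12 s: ½(-8 + 2)(4) = -12 cm/s
Δv = -56.5 cm/s, so v(12) = 8 + (-56.5) = -48.5 cm/s.

-48.5 cm/s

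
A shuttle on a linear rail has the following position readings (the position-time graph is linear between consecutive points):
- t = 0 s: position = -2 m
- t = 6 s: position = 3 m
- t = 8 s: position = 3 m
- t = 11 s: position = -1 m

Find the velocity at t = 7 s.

0 m/s

Velocity is the slope of the x-t graph on 6–8 s: (3 − 3)/(8 − 6) = 0 m/s.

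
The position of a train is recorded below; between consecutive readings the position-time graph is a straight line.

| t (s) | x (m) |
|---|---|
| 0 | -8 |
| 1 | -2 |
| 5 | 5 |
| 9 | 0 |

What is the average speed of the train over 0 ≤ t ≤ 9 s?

Average speed = (total path length)/(elapsed time); on a piecewise-linear x-t graph the path length is Σ|Δx|.
0–1 s: |Δx| = |-2 − -8| = 6 m
1–5 s: |Δx| = |5 − -2| = 7 m
5–9 s: |Δx| = |0 − 5| = 5 m
Total path = 18 m; average speed = 18/9 = 2 m/s.

2 m/s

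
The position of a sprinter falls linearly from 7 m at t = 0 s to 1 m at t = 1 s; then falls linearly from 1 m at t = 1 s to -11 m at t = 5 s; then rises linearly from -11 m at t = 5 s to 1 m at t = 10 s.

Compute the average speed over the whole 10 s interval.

3 m/s

Average speed = (total path length)/(elapsed time); on a piecewise-linear x-t graph the path length is Σ|Δx|.
0–1 s: |Δx| = |1 − 7| = 6 m
1–5 s: |Δx| = |-11 − 1| = 12 m
5–10 s: |Δx| = |1 − -11| = 12 m
Total path = 30 m; average speed = 30/10 = 3 m/s.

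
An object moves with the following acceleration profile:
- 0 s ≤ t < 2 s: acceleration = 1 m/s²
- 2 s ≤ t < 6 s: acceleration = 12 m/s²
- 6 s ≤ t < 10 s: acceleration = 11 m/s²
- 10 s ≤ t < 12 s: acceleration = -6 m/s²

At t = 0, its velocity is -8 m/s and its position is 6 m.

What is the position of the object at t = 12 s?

480 m

On each constant-a segment, Δv = aΔt and Δx = v₀Δt + ½aΔt²; chain segment to segment.
0–2 s: v starts -8 m/s; Δx = -8·2 + ½·1·2² = -14 m; v ends -6 m/s.
2–6 s: v starts -6 m/s; Δx = -6·4 + ½·12·4² = 72 m; v ends 42 m/s.
6–10 s: v starts 42 m/s; Δx = 42·4 + ½·11·4² = 256 m; v ends 86 m/s.
10–12 s: v starts 86 m/s; Δx = 86·2 + ½·-6·2² = 160 m; v ends 74 m/s.
x(12) = 6 + Σ Δx = 480 m.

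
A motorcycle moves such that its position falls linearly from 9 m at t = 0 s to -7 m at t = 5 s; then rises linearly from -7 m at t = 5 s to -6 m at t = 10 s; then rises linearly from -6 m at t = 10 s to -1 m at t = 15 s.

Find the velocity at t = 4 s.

Velocity is the slope of the x-t graph on 0–5 s: (-7 − 9)/(5 − 0) = -3.2 m/s.

-3.2 m/s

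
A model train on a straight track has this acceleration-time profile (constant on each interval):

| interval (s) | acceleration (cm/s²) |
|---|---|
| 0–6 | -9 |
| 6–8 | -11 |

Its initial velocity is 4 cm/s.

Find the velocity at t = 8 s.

Δv equals the area under the a-t graph; then v = v₀ + Δv.
0–6 s: -9 × 6 = -54 cm/s
6–8 s: -11 × 2 = -22 cm/s
Δv = -76 cm/s, so v(8) = 4 + (-76) = -72 cm/s.

-72 cm/s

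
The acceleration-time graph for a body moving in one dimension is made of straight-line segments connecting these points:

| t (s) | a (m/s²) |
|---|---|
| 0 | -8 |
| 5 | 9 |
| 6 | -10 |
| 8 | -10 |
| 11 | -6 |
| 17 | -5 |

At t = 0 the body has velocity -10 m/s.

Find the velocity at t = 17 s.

-85 m/s

Δv equals the area under the a-t graph; then v = v₀ + Δv.
0–5 s: ½(-8 + 9)(5) = 2.5 m/s
5–6 s: ½(9 + -10)(1) = -0.5 m/s
6–8 s: -10 × 2 = -20 m/s
8–11 s: ½(-10 + -6)(3) = -24 m/s
11–17 s: ½(-6 + -5)(6) = -33 m/s
Δv = -75 m/s, so v(17) = -10 + (-75) = -85 m/s.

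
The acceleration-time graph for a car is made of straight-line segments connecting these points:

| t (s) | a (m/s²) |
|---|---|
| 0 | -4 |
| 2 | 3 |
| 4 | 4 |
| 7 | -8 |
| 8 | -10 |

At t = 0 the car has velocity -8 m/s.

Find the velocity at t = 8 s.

Δv equals the area under the a-t graph; then v = v₀ + Δv.
0–2 s: ½(-4 + 3)(2) = -1 m/s
2–4 s: ½(3 + 4)(2) = 7 m/s
4–7 s: ½(4 + -8)(3) = -6 m/s
7–8 s: ½(-8 + -10)(1) = -9 m/s
Δv = -9 m/s, so v(8) = -8 + (-9) = -17 m/s.

-17 m/s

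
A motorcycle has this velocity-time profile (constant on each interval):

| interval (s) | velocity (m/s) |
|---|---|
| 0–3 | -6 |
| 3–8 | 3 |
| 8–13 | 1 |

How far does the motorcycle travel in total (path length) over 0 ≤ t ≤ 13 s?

38 m

Distance (not displacement) is the total path length: add the absolute areas under v-t.
0–3 s: |-6| × 3 = 18 m
3–8 s: |3| × 5 = 15 m
8–13 s: |1| × 5 = 5 m
Total distance = 38 m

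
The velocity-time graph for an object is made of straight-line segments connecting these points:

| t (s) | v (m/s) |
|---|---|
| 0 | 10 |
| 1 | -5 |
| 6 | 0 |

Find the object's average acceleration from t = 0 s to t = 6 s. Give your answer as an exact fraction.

Average acceleration = Δv/Δt = (0 − 10)/(6 − 0) = -5/3 m/s².

-5/3 m/s²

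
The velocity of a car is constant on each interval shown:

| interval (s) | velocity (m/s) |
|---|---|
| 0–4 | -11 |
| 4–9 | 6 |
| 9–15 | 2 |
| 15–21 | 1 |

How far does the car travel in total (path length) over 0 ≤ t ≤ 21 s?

92 m

Total distance travelled is ∫|v| dt — sum the magnitudes of each area piece.
0–4 s: |-11| × 4 = 44 m
4–9 s: |6| × 5 = 30 m
9–15 s: |2| × 6 = 12 m
15–21 s: |1| × 6 = 6 m
Total distance = 92 m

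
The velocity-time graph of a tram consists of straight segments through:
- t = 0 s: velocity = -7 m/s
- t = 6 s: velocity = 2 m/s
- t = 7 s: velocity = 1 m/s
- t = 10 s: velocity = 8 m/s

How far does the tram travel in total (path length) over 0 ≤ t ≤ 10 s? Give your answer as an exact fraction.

Distance (not displacement) is the total path length: add the absolute areas under v-t.
0–6 s: v = 0 at t = 14/3 s; triangle areas 49/3 + 4/3 = 53/3 m
6–7 s: |½(2 + 1)(1)| = 1.5 m
7–10 s: |½(1 + 8)(3)| = 13.5 m
Total distance = 98/3 m

98/3 m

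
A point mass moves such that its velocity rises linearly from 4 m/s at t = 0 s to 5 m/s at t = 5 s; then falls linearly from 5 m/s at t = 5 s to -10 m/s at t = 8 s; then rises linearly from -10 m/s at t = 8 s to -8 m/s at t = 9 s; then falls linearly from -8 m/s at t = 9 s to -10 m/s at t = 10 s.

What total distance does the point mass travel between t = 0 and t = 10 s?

Total distance travelled is ∫|v| dt — sum the magnitudes of each area piece.
0–5 s: |½(4 + 5)(5)| = 22.5 m
5–8 s: v = 0 at t = 6 s; triangle areas 2.5 + 10 = 12.5 m
8–9 s: |½(-10 + -8)(1)| = 9 m
9–10 s: |½(-8 + -10)(1)| = 9 m
Total distance = 53 m

53 m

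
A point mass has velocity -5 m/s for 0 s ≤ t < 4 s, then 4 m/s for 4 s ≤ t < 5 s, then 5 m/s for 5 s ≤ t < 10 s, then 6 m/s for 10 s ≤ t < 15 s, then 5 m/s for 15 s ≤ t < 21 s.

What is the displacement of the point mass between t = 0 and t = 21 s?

Displacement is the signed area under the v-t curve.
0–4 s: -5 × 4 = -20 m
4–5 s: 4 × 1 = 4 m
5–10 s: 5 × 5 = 25 m
10–15 s: 6 × 5 = 30 m
15–21 s: 5 × 6 = 30 m
Net displacement = 69 m

69 m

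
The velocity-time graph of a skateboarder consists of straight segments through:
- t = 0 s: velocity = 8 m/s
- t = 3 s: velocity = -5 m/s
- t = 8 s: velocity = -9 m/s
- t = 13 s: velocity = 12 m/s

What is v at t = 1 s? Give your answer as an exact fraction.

11/3 m/s

On 0–3 s the graph is linear from 8 to -5 m/s: v(1) = 8 + (-5 − 8)·(1 − 0)/(3 − 0) = 11/3 m/s.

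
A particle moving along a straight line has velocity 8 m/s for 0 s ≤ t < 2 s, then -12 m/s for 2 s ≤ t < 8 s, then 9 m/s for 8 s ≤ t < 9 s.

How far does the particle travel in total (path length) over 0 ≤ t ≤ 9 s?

Distance (not displacement) is the total path length: add the absolute areas under v-t.
0–2 s: |8| × 2 = 16 m
2–8 s: |-12| × 6 = 72 m
8–9 s: |9| × 1 = 9 m
Total distance = 97 m

97 m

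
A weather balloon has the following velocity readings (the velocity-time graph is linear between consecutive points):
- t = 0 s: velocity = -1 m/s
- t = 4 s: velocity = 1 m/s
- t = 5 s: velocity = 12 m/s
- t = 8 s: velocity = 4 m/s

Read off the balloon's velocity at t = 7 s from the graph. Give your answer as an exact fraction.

20/3 m/s

On 5–8 s the graph is linear from 12 to 4 m/s: v(7) = 12 + (4 − 12)·(7 − 5)/(8 − 5) = 20/3 m/s.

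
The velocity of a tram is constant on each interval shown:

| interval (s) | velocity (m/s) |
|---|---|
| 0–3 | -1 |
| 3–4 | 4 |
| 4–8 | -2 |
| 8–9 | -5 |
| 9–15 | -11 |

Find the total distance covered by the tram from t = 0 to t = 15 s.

86 m

Total distance travelled is ∫|v| dt — sum the magnitudes of each area piece.
0–3 s: |-1| × 3 = 3 m
3–4 s: |4| × 1 = 4 m
4–8 s: |-2| × 4 = 8 m
8–9 s: |-5| × 1 = 5 m
9–15 s: |-11| × 6 = 66 m
Total distance = 86 m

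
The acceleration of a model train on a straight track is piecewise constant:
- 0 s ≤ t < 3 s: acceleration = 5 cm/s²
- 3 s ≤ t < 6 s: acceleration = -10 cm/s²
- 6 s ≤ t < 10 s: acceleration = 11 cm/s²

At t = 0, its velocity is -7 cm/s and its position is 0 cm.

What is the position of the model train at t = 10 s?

-19.5 cm

On each constant-a segment, Δv = aΔt and Δx = v₀Δt + ½aΔt²; chain segment to segment.
0–3 s: v starts -7 cm/s; Δx = -7·3 + ½·5·3² = 1.5 cm; v ends 8 cm/s.
3–6 s: v starts 8 cm/s; Δx = 8·3 + ½·-10·3² = -21 cm; v ends -22 cm/s.
6–10 s: v starts -22 cm/s; Δx = -22·4 + ½·11·4² = 0 cm; v ends 22 cm/s.
x(10) = 0 + Σ Δx = -19.5 cm.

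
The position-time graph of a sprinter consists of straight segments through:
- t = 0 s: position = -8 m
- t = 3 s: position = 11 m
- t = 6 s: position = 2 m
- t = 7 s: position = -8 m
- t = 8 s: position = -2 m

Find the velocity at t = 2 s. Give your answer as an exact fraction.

19/3 m/s

Velocity is the slope of the x-t graph on 0–3 s: (11 − -8)/(3 − 0) = 19/3 m/s.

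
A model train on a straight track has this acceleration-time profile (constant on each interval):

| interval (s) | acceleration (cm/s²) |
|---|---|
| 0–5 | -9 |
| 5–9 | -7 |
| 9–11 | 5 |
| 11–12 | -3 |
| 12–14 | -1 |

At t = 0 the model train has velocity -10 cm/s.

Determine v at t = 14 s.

Δv equals the area under the a-t graph; then v = v₀ + Δv.
0–5 s: -9 × 5 = -45 cm/s
5–9 s: -7 × 4 = -28 cm/s
9–11 s: 5 × 2 = 10 cm/s
11–12 s: -3 × 1 = -3 cm/s
12–14 s: -1 × 2 = -2 cm/s
Δv = -68 cm/s, so v(14) = -10 + (-68) = -78 cm/s.

-78 cm/s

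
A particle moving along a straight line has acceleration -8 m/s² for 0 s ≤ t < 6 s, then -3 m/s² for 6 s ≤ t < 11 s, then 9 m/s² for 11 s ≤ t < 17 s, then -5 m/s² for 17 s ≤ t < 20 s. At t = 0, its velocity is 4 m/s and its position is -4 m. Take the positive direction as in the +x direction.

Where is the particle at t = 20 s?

-611 m

On each constant-a segment, Δv = aΔt and Δx = v₀Δt + ½aΔt²; chain segment to segment.
0–6 s: v starts 4 m/s; Δx = 4·6 + ½·-8·6² = -120 m; v ends -44 m/s.
6–11 s: v starts -44 m/s; Δx = -44·5 + ½·-3·5² = -257.5 m; v ends -59 m/s.
11–17 s: v starts -59 m/s; Δx = -59·6 + ½·9·6² = -192 m; v ends -5 m/s.
17–20 s: v starts -5 m/s; Δx = -5·3 + ½·-5·3² = -37.5 m; v ends -20 m/s.
x(20) = -4 + Σ Δx = -611 m.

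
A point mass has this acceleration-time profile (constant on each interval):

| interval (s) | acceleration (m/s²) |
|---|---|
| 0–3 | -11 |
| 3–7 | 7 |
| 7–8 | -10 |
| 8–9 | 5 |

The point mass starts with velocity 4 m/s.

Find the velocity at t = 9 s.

Δv equals the area under the a-t graph; then v = v₀ + Δv.
0–3 s: -11 × 3 = -33 m/s
3–7 s: 7 × 4 = 28 m/s
7–8 s: -10 × 1 = -10 m/s
8–9 s: 5 × 1 = 5 m/s
Δv = -10 m/s, so v(9) = 4 + (-10) = -6 m/s.

-6 m/s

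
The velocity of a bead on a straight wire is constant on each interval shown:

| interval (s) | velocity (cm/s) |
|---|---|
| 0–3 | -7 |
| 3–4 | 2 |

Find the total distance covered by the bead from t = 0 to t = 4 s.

23 cm

Distance (not displacement) is the total path length: add the absolute areas under v-t.
0–3 s: |-7| × 3 = 21 cm
3–4 s: |2| × 1 = 2 cm
Total distance = 23 cm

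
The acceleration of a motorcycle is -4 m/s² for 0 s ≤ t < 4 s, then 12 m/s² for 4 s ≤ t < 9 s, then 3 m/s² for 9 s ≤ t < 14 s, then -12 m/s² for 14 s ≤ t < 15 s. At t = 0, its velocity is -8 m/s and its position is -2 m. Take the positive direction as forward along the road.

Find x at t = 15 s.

On each constant-a segment, Δv = aΔt and Δx = v₀Δt + ½aΔt²; chain segment to segment.
0–4 s: v starts -8 m/s; Δx = -8·4 + ½·-4·4² = -64 m; v ends -24 m/s.
4–9 s: v starts -24 m/s; Δx = -24·5 + ½·12·5² = 30 m; v ends 36 m/s.
9–14 s: v starts 36 m/s; Δx = 36·5 + ½·3·5² = 217.5 m; v ends 51 m/s.
14–15 s: v starts 51 m/s; Δx = 51·1 + ½·-12·1² = 45 m; v ends 39 m/s.
x(15) = -2 + Σ Δx = 226.5 m.

226.5 m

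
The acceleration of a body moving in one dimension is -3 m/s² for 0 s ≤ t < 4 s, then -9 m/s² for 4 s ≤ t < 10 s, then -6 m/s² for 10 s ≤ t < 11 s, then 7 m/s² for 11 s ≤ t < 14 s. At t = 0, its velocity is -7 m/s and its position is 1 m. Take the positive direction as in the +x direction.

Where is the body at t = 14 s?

-608.5 m

On each constant-a segment, Δv = aΔt and Δx = v₀Δt + ½aΔt²; chain segment to segment.
0–4 s: v starts -7 m/s; Δx = -7·4 + ½·-3·4² = -52 m; v ends -19 m/s.
4–10 s: v starts -19 m/s; Δx = -19·6 + ½·-9·6² = -276 m; v ends -73 m/s.
10–11 s: v starts -73 m/s; Δx = -73·1 + ½·-6·1² = -76 m; v ends -79 m/s.
11–14 s: v starts -79 m/s; Δx = -79·3 + ½·7·3² = -205.5 m; v ends -58 m/s.
x(14) = 1 + Σ Δx = -608.5 m.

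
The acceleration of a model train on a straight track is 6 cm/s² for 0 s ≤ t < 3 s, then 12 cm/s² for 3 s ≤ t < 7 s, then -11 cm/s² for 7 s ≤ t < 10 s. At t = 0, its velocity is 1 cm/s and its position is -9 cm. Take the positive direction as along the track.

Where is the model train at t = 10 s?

344.5 cm

On each constant-a segment, Δv = aΔt and Δx = v₀Δt + ½aΔt²; chain segment to segment.
0–3 s: v starts 1 cm/s; Δx = 1·3 + ½·6·3² = 30 cm; v ends 19 cm/s.
3–7 s: v starts 19 cm/s; Δx = 19·4 + ½·12·4² = 172 cm; v ends 67 cm/s.
7–10 s: v starts 67 cm/s; Δx = 67·3 + ½·-11·3² = 151.5 cm; v ends 34 cm/s.
x(10) = -9 + Σ Δx = 344.5 cm.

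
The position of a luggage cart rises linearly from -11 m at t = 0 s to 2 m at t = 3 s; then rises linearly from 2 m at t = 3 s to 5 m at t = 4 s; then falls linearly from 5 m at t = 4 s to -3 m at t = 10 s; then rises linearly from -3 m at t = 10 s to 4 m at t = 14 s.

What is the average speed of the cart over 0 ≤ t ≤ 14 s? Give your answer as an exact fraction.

Average speed = (total path length)/(elapsed time); on a piecewise-linear x-t graph the path length is Σ|Δx|.
0–3 s: |Δx| = |2 − -11| = 13 m
3–4 s: |Δx| = |5 − 2| = 3 m
4–10 s: |Δx| = |-3 − 5| = 8 m
10–14 s: |Δx| = |4 − -3| = 7 m
Total path = 31 m; average speed = 31/14 = 31/14 m/s.

31/14 m/s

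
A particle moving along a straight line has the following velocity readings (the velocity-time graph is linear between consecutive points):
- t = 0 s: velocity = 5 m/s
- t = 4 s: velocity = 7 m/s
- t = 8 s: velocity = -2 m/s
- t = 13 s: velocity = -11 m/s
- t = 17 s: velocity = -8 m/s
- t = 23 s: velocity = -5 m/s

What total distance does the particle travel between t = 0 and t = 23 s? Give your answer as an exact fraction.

2615/18 m

Distance (not displacement) is the total path length: add the absolute areas under v-t.
0–4 s: |½(5 + 7)(4)| = 24 m
4–8 s: v = 0 at t = 64/9 s; triangle areas 98/9 + 8/9 = 106/9 m
8–13 s: |½(-2 + -11)(5)| = 32.5 m
13–17 s: |½(-11 + -8)(4)| = 38 m
17–23 s: |½(-8 + -5)(6)| = 39 m
Total distance = 2615/18 m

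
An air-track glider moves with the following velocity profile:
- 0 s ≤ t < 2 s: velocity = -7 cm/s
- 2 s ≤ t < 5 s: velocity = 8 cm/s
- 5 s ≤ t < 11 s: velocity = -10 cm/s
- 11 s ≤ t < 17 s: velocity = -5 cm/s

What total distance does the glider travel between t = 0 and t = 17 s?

Distance (not displacement) is the total path length: add the absolute areas under v-t.
0–2 s: |-7| × 2 = 14 cm
2–5 s: |8| × 3 = 24 cm
5–11 s: |-10| × 6 = 60 cm
11–17 s: |-5| × 6 = 30 cm
Total distance = 128 cm

128 cm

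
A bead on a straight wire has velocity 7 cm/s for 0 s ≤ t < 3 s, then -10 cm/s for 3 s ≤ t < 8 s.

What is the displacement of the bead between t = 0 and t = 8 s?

Net displacement equals the area under the velocity-time graph (areas below the axis count negative).
0–3 s: 7 × 3 = 21 cm
3–8 s: -10 × 5 = -50 cm
Net displacement = -29 cm

-29 cm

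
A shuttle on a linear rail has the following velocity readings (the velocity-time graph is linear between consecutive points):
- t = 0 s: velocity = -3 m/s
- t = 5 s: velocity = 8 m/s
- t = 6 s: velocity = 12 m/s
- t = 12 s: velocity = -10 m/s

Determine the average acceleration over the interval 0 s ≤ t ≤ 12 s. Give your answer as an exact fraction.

-7/12 m/s²

Average acceleration = Δv/Δt = (-10 − -3)/(12 − 0) = -7/12 m/s².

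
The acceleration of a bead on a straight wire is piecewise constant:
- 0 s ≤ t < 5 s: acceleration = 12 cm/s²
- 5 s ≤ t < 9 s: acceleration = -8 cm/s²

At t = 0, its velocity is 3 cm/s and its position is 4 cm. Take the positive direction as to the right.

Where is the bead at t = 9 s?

357 cm

On each constant-a segment, Δv = aΔt and Δx = v₀Δt + ½aΔt²; chain segment to segment.
0–5 s: v starts 3 cm/s; Δx = 3·5 + ½·12·5² = 165 cm; v ends 63 cm/s.
5–9 s: v starts 63 cm/s; Δx = 63·4 + ½·-8·4² = 188 cm; v ends 31 cm/s.
x(9) = 4 + Σ Δx = 357 cm.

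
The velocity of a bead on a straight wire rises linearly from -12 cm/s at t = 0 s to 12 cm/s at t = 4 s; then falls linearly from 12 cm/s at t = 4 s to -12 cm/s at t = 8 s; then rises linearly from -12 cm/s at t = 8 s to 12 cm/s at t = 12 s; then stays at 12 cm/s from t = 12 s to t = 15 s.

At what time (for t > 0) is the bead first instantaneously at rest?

v changes sign on 0–4 s (from -12 to 12); the graph is linear there, so v = 0 at t = 0 + (12)·(4 − 0)/(12 − -12) = 2 s.

t = 2 s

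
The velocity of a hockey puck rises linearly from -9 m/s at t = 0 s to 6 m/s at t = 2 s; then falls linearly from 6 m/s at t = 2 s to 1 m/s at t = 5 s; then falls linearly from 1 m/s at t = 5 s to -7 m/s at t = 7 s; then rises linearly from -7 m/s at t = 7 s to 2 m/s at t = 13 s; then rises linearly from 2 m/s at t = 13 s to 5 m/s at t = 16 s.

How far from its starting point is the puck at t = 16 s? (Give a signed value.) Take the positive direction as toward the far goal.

Net displacement equals the area under the velocity-time graph (areas below the axis count negative).
0–2 s: ½(-9 + 6)(2) = -3 m
2–5 s: ½(6 + 1)(3) = 10.5 m
5–7 s: ½(1 + -7)(2) = -6 m
7–13 s: ½(-7 + 2)(6) = -15 m
13–16 s: ½(2 + 5)(3) = 10.5 m
Net displacement = -3 m

-3 m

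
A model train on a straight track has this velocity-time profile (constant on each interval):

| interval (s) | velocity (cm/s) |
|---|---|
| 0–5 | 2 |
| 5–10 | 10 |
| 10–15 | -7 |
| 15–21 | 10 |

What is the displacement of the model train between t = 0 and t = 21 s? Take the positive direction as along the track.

85 cm

Displacement is the signed area under the v-t curve.
0–5 s: 2 × 5 = 10 cm
5–10 s: 10 × 5 = 50 cm
10–15 s: -7 × 5 = -35 cm
15–21 s: 10 × 6 = 60 cm
Net displacement = 85 cm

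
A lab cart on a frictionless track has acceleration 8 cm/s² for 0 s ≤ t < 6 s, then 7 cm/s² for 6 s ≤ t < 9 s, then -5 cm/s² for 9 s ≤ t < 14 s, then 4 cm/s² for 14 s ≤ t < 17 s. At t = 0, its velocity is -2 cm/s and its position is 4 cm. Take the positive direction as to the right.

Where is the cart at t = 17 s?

On each constant-a segment, Δv = aΔt and Δx = v₀Δt + ½aΔt²; chain segment to segment.
0–6 s: v starts -2 cm/s; Δx = -2·6 + ½·8·6² = 132 cm; v ends 46 cm/s.
6–9 s: v starts 46 cm/s; Δx = 46·3 + ½·7·3² = 169.5 cm; v ends 67 cm/s.
9–14 s: v starts 67 cm/s; Δx = 67·5 + ½·-5·5² = 272.5 cm; v ends 42 cm/s.
14–17 s: v starts 42 cm/s; Δx = 42·3 + ½·4·3² = 144 cm; v ends 54 cm/s.
x(17) = 4 + Σ Δx = 722 cm.

722 cm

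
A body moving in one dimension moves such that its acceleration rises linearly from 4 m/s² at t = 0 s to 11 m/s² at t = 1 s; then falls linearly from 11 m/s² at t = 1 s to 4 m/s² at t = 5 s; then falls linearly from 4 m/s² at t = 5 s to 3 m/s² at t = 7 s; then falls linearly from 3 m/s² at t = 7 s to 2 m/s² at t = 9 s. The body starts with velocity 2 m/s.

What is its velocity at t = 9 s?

Δv equals the area under the a-t graph; then v = v₀ + Δv.
0–1 s: ½(4 + 11)(1) = 7.5 m/s
1–5 s: ½(11 + 4)(4) = 30 m/s
5–7 s: ½(4 + 3)(2) = 7 m/s
7–9 s: ½(3 + 2)(2) = 5 m/s
Δv = 49.5 m/s, so v(9) = 2 + (49.5) = 51.5 m/s.

51.5 m/s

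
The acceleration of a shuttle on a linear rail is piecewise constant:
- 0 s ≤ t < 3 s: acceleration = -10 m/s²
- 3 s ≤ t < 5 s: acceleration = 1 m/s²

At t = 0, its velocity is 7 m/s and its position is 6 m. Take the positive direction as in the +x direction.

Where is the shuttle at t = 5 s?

-62 m

On each constant-a segment, Δv = aΔt and Δx = v₀Δt + ½aΔt²; chain segment to segment.
0–3 s: v starts 7 m/s; Δx = 7·3 + ½·-10·3² = -24 m; v ends -23 m/s.
3–5 s: v starts -23 m/s; Δx = -23·2 + ½·1·2² = -44 m; v ends -21 m/s.
x(5) = 6 + Σ Δx = -62 m.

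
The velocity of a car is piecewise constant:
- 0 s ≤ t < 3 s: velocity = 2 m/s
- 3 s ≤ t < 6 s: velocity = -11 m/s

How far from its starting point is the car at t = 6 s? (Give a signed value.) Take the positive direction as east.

Displacement is the signed area under the v-t curve.
0–3 s: 2 × 3 = 6 m
3–6 s: -11 × 3 = -33 m
Net displacement = -27 m

-27 m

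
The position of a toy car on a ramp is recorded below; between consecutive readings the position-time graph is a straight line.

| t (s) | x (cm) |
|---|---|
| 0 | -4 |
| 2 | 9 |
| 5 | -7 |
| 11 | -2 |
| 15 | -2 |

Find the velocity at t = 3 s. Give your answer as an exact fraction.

Velocity is the slope of the x-t graph on 2–5 s: (-7 − 9)/(5 − 2) = -16/3 cm/s.

-16/3 cm/s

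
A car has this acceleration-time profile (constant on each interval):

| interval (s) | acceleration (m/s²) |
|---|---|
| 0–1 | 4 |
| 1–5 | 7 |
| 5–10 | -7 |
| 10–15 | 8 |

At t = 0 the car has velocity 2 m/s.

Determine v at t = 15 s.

39 m/s

Δv equals the area under the a-t graph; then v = v₀ + Δv.
0–1 s: 4 × 1 = 4 m/s
1–5 s: 7 × 4 = 28 m/s
5–10 s: -7 × 5 = -35 m/s
10–15 s: 8 × 5 = 40 m/s
Δv = 37 m/s, so v(15) = 2 + (37) = 39 m/s.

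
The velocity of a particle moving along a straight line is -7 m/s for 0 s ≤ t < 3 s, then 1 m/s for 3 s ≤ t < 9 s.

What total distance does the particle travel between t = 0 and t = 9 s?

27 m

Total distance travelled is ∫|v| dt — sum the magnitudes of each area piece.
0–3 s: |-7| × 3 = 21 m
3–9 s: |1| × 6 = 6 m
Total distance = 27 m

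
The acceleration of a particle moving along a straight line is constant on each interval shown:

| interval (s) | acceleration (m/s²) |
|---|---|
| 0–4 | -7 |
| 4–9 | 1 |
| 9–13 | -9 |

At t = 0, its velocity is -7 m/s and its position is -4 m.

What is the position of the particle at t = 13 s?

On each constant-a segment, Δv = aΔt and Δx = v₀Δt + ½aΔt²; chain segment to segment.
0–4 s: v starts -7 m/s; Δx = -7·4 + ½·-7·4² = -84 m; v ends -35 m/s.
4–9 s: v starts -35 m/s; Δx = -35·5 + ½·1·5² = -162.5 m; v ends -30 m/s.
9–13 s: v starts -30 m/s; Δx = -30·4 + ½·-9·4² = -192 m; v ends -66 m/s.
x(13) = -4 + Σ Δx = -442.5 m.

-442.5 m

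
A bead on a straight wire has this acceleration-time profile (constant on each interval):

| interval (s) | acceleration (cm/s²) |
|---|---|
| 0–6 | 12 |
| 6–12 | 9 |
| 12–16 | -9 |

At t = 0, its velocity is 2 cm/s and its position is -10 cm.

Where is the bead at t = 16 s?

On each constant-a segment, Δv = aΔt and Δx = v₀Δt + ½aΔt²; chain segment to segment.
0–6 s: v starts 2 cm/s; Δx = 2·6 + ½·12·6² = 228 cm; v ends 74 cm/s.
6–12 s: v starts 74 cm/s; Δx = 74·6 + ½·9·6² = 606 cm; v ends 128 cm/s.
12–16 s: v starts 128 cm/s; Δx = 128·4 + ½·-9·4² = 440 cm; v ends 92 cm/s.
x(16) = -10 + Σ Δx = 1264 cm.

1264 cm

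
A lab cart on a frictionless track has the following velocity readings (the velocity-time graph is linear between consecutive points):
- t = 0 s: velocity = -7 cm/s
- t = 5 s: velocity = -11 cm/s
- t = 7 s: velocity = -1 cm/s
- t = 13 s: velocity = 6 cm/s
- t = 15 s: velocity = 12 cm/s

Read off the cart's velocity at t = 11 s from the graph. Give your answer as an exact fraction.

On 7–13 s the graph is linear from -1 to 6 cm/s: v(11) = -1 + (6 − -1)·(11 − 7)/(13 − 7) = 11/3 cm/s.

11/3 cm/s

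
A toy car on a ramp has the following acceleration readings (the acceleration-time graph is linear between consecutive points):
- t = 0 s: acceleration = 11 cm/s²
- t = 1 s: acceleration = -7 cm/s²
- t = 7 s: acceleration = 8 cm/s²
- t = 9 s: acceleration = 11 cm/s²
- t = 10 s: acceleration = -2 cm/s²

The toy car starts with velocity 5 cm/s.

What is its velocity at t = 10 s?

33.5 cm/s

Δv equals the area under the a-t graph; then v = v₀ + Δv.
0–1 s: ½(11 + -7)(1) = 2 cm/s
1–7 s: ½(-7 + 8)(6) = 3 cm/s
7–9 s: ½(8 + 11)(2) = 19 cm/s
9–10 s: ½(11 + -2)(1) = 4.5 cm/s
Δv = 28.5 cm/s, so v(10) = 5 + (28.5) = 33.5 cm/s.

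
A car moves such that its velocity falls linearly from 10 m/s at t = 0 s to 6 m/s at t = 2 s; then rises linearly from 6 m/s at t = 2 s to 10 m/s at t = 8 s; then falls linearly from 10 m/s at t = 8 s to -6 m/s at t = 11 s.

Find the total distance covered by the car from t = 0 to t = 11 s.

76.75 m

Distance (not displacement) is the total path length: add the absolute areas under v-t.
0–2 s: |½(10 + 6)(2)| = 16 m
2–8 s: |½(6 + 10)(6)| = 48 m
8–11 s: v = 0 at t = 9.875 s; triangle areas 9.375 + 3.375 = 12.75 m
Total distance = 76.75 m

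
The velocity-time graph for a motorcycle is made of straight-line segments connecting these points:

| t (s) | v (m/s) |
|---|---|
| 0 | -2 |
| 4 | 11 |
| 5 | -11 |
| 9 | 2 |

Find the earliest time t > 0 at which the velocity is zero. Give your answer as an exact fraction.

t = 8/13 s

v changes sign on 0–4 s (from -2 to 11); the graph is linear there, so v = 0 at t = 0 + (2)·(4 − 0)/(11 − -2) = 8/13 s.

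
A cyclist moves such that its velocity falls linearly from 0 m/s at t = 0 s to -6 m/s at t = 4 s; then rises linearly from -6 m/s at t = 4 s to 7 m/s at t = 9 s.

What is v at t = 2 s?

On 0–4 s the graph is linear from 0 to -6 m/s: v(2) = 0 + (-6 − 0)·(2 − 0)/(4 − 0) = -3 m/s.

-3 m/s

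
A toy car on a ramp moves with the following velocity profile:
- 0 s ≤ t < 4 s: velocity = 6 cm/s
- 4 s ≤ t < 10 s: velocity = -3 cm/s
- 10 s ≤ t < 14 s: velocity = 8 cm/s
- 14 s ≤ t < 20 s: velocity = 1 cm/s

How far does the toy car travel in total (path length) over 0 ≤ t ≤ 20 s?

Distance (not displacement) is the total path length: add the absolute areas under v-t.
0–4 s: |6| × 4 = 24 cm
4–10 s: |-3| × 6 = 18 cm
10–14 s: |8| × 4 = 32 cm
14–20 s: |1| × 6 = 6 cm
Total distance = 80 cm

80 cm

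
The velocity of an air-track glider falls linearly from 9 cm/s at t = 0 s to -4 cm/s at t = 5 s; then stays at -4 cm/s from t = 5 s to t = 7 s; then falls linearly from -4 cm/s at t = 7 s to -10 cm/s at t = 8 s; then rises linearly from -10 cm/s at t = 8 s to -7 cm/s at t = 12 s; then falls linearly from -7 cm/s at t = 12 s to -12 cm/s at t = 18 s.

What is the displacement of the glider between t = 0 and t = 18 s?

Displacement is the signed area under the v-t curve.
0–5 s: ½(9 + -4)(5) = 12.5 cm
5–7 s: -4 × 2 = -8 cm
7–8 s: ½(-4 + -10)(1) = -7 cm
8–12 s: ½(-10 + -7)(4) = -34 cm
12–18 s: ½(-7 + -12)(6) = -57 cm
Net displacement = -93.5 cm

-93.5 cm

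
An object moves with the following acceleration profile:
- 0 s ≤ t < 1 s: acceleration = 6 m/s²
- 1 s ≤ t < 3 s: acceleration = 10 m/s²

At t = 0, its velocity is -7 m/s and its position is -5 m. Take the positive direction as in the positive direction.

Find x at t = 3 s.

On each constant-a segment, Δv = aΔt and Δx = v₀Δt + ½aΔt²; chain segment to segment.
0–1 s: v starts -7 m/s; Δx = -7·1 + ½·6·1² = -4 m; v ends -1 m/s.
1–3 s: v starts -1 m/s; Δx = -1·2 + ½·10·2² = 18 m; v ends 19 m/s.
x(3) = -5 + Σ Δx = 9 m.

9 m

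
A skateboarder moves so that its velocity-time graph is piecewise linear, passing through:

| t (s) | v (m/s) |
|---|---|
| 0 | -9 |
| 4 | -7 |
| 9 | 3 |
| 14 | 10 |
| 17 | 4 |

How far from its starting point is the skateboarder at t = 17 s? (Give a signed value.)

11.5 m

Net displacement equals the area under the velocity-time graph (areas below the axis count negative).
0–4 s: ½(-9 + -7)(4) = -32 m
4–9 s: ½(-7 + 3)(5) = -10 m
9–14 s: ½(3 + 10)(5) = 32.5 m
14–17 s: ½(10 + 4)(3) = 21 m
Net displacement = 11.5 m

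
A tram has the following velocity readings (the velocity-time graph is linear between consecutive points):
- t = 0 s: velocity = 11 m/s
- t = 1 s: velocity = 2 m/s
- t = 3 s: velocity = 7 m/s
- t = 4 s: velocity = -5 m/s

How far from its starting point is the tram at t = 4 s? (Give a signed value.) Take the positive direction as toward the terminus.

16.5 m

Net displacement equals the area under the velocity-time graph (areas below the axis count negative).
0–1 s: ½(11 + 2)(1) = 6.5 m
1–3 s: ½(2 + 7)(2) = 9 m
3–4 s: ½(7 + -5)(1) = 1 m
Net displacement = 16.5 m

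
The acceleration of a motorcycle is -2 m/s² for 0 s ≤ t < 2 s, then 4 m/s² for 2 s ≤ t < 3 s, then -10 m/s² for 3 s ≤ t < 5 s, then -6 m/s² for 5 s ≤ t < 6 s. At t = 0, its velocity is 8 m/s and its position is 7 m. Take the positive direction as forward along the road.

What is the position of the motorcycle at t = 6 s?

6 m

On each constant-a segment, Δv = aΔt and Δx = v₀Δt + ½aΔt²; chain segment to segment.
0–2 s: v starts 8 m/s; Δx = 8·2 + ½·-2·2² = 12 m; v ends 4 m/s.
2–3 s: v starts 4 m/s; Δx = 4·1 + ½·4·1² = 6 m; v ends 8 m/s.
3–5 s: v starts 8 m/s; Δx = 8·2 + ½·-10·2² = -4 m; v ends -12 m/s.
5–6 s: v starts -12 m/s; Δx = -12·1 + ½·-6·1² = -15 m; v ends -18 m/s.
x(6) = 7 + Σ Δx = 6 m.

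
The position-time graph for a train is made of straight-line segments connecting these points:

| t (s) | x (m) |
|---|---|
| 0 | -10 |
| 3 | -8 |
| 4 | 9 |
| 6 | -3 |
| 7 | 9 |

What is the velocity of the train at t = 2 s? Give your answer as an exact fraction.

Velocity is the slope of the x-t graph on 0–3 s: (-8 − -10)/(3 − 0) = 2/3 m/s.

2/3 m/s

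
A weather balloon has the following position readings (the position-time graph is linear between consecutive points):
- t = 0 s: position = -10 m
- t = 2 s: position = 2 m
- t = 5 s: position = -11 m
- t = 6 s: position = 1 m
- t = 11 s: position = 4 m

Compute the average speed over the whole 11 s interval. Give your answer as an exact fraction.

Average speed = (total path length)/(elapsed time); on a piecewise-linear x-t graph the path length is Σ|Δx|.
0–2 s: |Δx| = |2 − -10| = 12 m
2–5 s: |Δx| = |-11 − 2| = 13 m
5–6 s: |Δx| = |1 − -11| = 12 m
6–11 s: |Δx| = |4 − 1| = 3 m
Total path = 40 m; average speed = 40/11 = 40/11 m/s.

40/11 m/s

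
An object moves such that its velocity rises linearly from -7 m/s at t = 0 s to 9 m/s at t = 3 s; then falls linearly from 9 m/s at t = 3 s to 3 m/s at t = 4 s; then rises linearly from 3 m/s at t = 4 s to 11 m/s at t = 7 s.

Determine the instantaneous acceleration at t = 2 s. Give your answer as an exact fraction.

16/3 m/s²

Acceleration is the slope of the v-t graph on 0–3 s: (9 − -7)/(3 − 0) = 16/3 m/s².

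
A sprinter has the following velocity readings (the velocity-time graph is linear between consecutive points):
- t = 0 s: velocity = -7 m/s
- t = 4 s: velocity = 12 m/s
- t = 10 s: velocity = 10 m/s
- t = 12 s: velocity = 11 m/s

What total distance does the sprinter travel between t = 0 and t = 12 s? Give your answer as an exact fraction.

Total distance travelled is ∫|v| dt — sum the magnitudes of each area piece.
0–4 s: v = 0 at t = 28/19 s; triangle areas 98/19 + 288/19 = 386/19 m
4–10 s: |½(12 + 10)(6)| = 66 m
10–12 s: |½(10 + 11)(2)| = 21 m
Total distance = 2039/19 m

2039/19 m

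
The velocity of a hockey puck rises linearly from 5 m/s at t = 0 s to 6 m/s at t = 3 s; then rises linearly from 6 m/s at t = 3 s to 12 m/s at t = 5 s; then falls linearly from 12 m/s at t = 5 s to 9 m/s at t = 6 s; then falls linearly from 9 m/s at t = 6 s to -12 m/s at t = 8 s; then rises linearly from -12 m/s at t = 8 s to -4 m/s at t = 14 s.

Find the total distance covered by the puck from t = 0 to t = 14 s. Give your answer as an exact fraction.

726/7 m

Distance (not displacement) is the total path length: add the absolute areas under v-t.
0–3 s: |½(5 + 6)(3)| = 16.5 m
3–5 s: |½(6 + 12)(2)| = 18 m
5–6 s: |½(12 + 9)(1)| = 10.5 m
6–8 s: v = 0 at t = 48/7 s; triangle areas 27/7 + 48/7 = 75/7 m
8–14 s: |½(-12 + -4)(6)| = 48 m
Total distance = 726/7 m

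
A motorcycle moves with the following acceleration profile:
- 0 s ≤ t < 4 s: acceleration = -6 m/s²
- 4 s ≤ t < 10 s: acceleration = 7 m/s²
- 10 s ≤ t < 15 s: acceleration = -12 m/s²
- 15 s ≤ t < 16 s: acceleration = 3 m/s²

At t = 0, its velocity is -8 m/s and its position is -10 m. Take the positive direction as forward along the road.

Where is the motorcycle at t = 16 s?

On each constant-a segment, Δv = aΔt and Δx = v₀Δt + ½aΔt²; chain segment to segment.
0–4 s: v starts -8 m/s; Δx = -8·4 + ½·-6·4² = -80 m; v ends -32 m/s.
4–10 s: v starts -32 m/s; Δx = -32·6 + ½·7·6² = -66 m; v ends 10 m/s.
10–15 s: v starts 10 m/s; Δx = 10·5 + ½·-12·5² = -100 m; v ends -50 m/s.
15–16 s: v starts -50 m/s; Δx = -50·1 + ½·3·1² = -48.5 m; v ends -47 m/s.
x(16) = -10 + Σ Δx = -304.5 m.

-304.5 m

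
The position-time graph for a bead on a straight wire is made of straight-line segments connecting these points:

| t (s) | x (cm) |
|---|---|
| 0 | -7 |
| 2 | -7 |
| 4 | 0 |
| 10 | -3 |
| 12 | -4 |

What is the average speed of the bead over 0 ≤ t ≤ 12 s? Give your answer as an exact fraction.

Average speed = (total path length)/(elapsed time); on a piecewise-linear x-t graph the path length is Σ|Δx|.
0–2 s: |Δx| = |-7 − -7| = 0 cm
2–4 s: |Δx| = |0 − -7| = 7 cm
4–10 s: |Δx| = |-3 − 0| = 3 cm
10–12 s: |Δx| = |-4 − -3| = 1 cm
Total path = 11 cm; average speed = 11/12 = 11/12 cm/s.

11/12 cm/s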